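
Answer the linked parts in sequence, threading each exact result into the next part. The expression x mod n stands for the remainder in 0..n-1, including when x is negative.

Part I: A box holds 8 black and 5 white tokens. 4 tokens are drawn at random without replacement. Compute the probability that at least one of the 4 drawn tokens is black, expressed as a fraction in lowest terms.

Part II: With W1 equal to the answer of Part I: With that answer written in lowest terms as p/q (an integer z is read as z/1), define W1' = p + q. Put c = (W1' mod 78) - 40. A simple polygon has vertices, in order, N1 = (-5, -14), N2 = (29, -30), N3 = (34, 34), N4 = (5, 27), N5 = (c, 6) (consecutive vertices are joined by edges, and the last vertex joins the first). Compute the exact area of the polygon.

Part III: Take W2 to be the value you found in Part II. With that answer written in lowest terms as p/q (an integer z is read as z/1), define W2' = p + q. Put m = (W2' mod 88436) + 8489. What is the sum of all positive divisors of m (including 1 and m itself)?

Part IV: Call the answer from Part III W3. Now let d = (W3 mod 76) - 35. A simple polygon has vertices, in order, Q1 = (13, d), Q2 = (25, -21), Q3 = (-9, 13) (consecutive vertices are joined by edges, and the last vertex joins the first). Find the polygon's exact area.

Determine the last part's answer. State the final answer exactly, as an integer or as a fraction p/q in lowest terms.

510

Part I: total draws C(13,4) = 715; complement C(5,4) = 5; favorable 715 - 5 = 710; P = 142/143; answer 142/143
Part II: W1 = 142/143; threaded value p + q = 285; c = 11; cross terms: (-5*-30 - 29*-14)=556, (29*34 - 34*-30)=2006, (34*27 - 5*34)=748, (5*6 - 11*27)=-267, (11*-14 - -5*6)=-124; twice the area = |2919| = 2919; area = 2919/2; answer 2919/2
Part III: W2 = 2919/2; threaded value p + q = 2921; m = 11410; 11410 = 2 * 5 * 7 * 163; sigma = (1 + 2) * (1 + 5) * (1 + 7) * (1 + 163) = 3 * 6 * 8 * 164 = 23616; answer 23616
Part IV: W3 = 23616; d = 21; cross terms: (13*-21 - 25*21)=-798, (25*13 - -9*-21)=136, (-9*21 - 13*13)=-358; twice the area = |-1020| = 1020; area = 510; answer 510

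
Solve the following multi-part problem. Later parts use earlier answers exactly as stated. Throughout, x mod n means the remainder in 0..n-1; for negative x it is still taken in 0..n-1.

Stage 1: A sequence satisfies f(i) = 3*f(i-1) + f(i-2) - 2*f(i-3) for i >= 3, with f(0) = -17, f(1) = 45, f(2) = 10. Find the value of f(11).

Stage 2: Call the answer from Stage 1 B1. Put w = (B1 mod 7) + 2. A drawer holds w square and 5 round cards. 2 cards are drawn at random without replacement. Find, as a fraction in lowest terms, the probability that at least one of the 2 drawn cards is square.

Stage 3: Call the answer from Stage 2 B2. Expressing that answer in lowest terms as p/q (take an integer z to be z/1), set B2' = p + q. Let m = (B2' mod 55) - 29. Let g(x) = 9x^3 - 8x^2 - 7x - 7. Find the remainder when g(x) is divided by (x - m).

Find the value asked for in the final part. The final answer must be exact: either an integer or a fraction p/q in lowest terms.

-21041

Stage 1: f(3) = 3*(10) + 1*(45) - 2*(-17) = 109; iterating: f(3)=109, f(4)=247, f(5)=830, f(6)=2519, f(7)=7893, f(8)=24538, f(9)=76469, f(10)=238159, f(11)=741870; answer 741870
Stage 2: B1 = 741870; w = 5; total draws C(10,2) = 45; complement C(5,2) = 10; favorable 45 - 10 = 35; P = 7/9; answer 7/9
Stage 3: B2 = 7/9; threaded value p + q = 16; m = -13; remainder = value at the root: 9*(-13)^3 - 8*(-13)^2 - 7*(-13)^1 - 7 = (-19773) + (-1352) + (91) + (-7) = -21041; answer -21041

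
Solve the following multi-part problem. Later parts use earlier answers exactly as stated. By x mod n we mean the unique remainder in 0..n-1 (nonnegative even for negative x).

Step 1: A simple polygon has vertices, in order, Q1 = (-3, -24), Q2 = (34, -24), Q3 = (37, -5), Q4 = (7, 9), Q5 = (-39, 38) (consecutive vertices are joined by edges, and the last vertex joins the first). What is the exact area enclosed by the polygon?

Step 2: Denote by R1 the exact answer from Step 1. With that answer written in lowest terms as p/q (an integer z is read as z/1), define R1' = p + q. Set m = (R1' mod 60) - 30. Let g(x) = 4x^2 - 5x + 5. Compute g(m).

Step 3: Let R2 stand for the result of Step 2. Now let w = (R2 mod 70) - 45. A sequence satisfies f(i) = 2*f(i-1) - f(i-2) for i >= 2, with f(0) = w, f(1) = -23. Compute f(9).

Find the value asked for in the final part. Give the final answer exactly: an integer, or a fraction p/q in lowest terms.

-295

Step 1: cross terms: (-3*-24 - 34*-24)=888, (34*-5 - 37*-24)=718, (37*9 - 7*-5)=368, (7*38 - -39*9)=617, (-39*-24 - -3*38)=1050; twice the area = |3641| = 3641; area = 3641/2; answer 3641/2
Step 2: R1 = 3641/2; threaded value p + q = 3643; m = 13; 4*(13)^2 - 5*(13)^1 + 5 = (676) + (-65) + (5) = 616; answer 616
Step 3: R2 = 616; w = 11; f(2) = 2*(-23) - 1*(11) = -57; iterating: f(2)=-57, f(3)=-91, f(4)=-125, f(5)=-159, f(6)=-193, f(7)=-227, f(8)=-261, f(9)=-295; answer -295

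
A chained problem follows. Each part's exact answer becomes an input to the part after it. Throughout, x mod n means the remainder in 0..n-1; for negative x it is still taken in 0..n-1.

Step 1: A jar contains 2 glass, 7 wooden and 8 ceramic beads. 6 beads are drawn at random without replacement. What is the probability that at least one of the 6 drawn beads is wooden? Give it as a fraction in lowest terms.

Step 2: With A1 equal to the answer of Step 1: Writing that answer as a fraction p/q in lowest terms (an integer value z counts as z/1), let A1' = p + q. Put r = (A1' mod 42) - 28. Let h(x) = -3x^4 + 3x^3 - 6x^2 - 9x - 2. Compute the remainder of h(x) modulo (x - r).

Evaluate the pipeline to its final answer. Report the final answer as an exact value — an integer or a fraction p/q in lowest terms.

-245

Step 1: total draws C(17,6) = 12376; complement C(10,6) = 210; favorable 12376 - 210 = 12166; P = 869/884; answer 869/884
Step 2: A1 = 869/884; threaded value p + q = 1753; r = 3; remainder = value at the root: -3*(3)^4 + 3*(3)^3 - 6*(3)^2 - 9*(3)^1 - 2 = (-243) + (81) + (-54) + (-27) + (-2) = -245; answer -245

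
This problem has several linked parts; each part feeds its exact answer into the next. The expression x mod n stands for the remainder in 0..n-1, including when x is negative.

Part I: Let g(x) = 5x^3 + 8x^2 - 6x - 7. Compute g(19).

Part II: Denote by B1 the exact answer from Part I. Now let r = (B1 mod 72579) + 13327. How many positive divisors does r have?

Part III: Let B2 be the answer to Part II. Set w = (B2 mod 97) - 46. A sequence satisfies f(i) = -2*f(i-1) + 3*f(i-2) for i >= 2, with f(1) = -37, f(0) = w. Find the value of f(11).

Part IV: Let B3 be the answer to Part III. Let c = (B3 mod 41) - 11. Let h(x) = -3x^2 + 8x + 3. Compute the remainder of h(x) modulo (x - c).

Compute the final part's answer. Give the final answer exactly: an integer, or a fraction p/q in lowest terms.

-1400

Part I: 5*(19)^3 + 8*(19)^2 - 6*(19)^1 - 7 = (34295) + (2888) + (-114) + (-7) = 37062; answer 37062
Part II: B1 = 37062; r = 50389; 50389 = 41 * 1229; number of divisors = (1+1) * (1+1) = 4; answer 4
Part III: B2 = 4; w = -42; f(2) = -2*(-37) + 3*(-42) = -52; iterating: f(2)=-52, f(3)=-7, f(4)=-142, f(5)=263, f(6)=-952, f(7)=2693, f(8)=-8242, f(9)=24563, f(10)=-73852, f(11)=221393; answer 221393
Part IV: B3 = 221393; c = 23; remainder = value at the root: -3*(23)^2 + 8*(23)^1 + 3 = (-1587) + (184) + (3) = -1400; answer -1400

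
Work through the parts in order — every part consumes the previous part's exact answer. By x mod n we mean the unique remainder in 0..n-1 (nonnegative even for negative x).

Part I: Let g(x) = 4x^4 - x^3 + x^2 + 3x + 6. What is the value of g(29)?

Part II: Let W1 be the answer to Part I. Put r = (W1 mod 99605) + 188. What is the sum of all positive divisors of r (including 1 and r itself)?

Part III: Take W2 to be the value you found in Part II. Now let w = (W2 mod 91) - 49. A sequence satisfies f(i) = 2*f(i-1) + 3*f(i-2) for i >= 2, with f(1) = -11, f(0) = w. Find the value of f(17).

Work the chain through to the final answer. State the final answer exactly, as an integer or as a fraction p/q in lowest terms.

Part I: 4*(29)^4 - 1*(29)^3 + 1*(29)^2 + 3*(29)^1 + 6 = (2829124) + (-24389) + (841) + (87) + (6) = 2805669; answer 2805669
Part II: W1 = 2805669; r = 16917; 16917 = 3 * 5639; sigma = (1 + 3) * (1 + 5639) = 4 * 5640 = 22560; answer 22560
Part III: W2 = 22560; w = 34; f(2) = 2*(-11) + 3*(34) = 80; iterating: f(2)=80, f(3)=127, f(4)=494, f(5)=1369, f(6)=4220, f(7)=12547, f(8)=37754, f(9)=113149, f(10)=339560, f(11)=1018567, f(12)=3055814, f(13)=9167329, f(14)=27502100, f(15)=82506187, f(16)=247518674, f(17)=742555909; answer 742555909

742555909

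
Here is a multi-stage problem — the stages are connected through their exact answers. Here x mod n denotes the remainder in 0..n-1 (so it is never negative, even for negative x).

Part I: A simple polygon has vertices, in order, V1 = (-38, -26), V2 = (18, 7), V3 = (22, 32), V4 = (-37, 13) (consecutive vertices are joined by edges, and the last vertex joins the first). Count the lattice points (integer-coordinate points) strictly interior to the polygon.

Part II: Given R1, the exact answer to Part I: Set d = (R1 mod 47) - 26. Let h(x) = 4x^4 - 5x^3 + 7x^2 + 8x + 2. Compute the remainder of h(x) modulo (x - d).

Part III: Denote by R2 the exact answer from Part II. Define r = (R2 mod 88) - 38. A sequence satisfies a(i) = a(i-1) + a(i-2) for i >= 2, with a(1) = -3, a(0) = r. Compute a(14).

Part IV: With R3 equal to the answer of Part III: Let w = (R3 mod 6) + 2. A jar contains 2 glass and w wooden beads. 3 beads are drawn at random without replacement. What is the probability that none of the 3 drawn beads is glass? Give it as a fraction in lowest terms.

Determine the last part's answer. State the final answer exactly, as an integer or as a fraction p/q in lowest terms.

Part I: cross terms: (-38*7 - 18*-26)=202, (18*32 - 22*7)=422, (22*13 - -37*32)=1470, (-37*-26 - -38*13)=1456; twice the area = |3550| = 3550; area = 1775; boundary points = 1 + 1 + 1 + 1 = 4; strictly interior points = area - boundary/2 + 1 = 1774; answer 1774
Part II: R1 = 1774; d = 9; remainder = value at the root: 4*(9)^4 - 5*(9)^3 + 7*(9)^2 + 8*(9)^1 + 2 = (26244) + (-3645) + (567) + (72) + (2) = 23240; answer 23240
Part III: R2 = 23240; r = -30; a(2) = 1*(-3) + 1*(-30) = -33; iterating: a(2)=-33, a(3)=-36, a(4)=-69, a(5)=-105, a(6)=-174, a(7)=-279, a(8)=-453, a(9)=-732, a(10)=-1185, a(11)=-1917, a(12)=-3102, a(13)=-5019, a(14)=-8121; answer -8121
Part IV: R3 = -8121; w = 5; total draws C(7,3) = 35; favorable C(5,3) = 10; P = 2/7; answer 2/7

2/7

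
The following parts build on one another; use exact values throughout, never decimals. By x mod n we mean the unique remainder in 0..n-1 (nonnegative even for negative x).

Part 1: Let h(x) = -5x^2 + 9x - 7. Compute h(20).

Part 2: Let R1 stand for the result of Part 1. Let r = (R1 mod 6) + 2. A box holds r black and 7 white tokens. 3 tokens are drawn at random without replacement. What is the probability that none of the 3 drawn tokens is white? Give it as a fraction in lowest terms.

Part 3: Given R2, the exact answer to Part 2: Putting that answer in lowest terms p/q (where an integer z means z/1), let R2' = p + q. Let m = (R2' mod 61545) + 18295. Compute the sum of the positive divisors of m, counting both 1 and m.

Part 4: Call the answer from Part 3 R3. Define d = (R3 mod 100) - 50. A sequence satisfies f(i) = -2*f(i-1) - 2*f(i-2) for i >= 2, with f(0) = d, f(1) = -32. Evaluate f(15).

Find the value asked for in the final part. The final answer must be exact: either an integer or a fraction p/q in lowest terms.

Part 1: -5*(20)^2 + 9*(20)^1 - 7 = (-2000) + (180) + (-7) = -1827; answer -1827
Part 2: R1 = -1827; r = 5; total draws C(12,3) = 220; favorable C(5,3) = 10; P = 1/22; answer 1/22
Part 3: R2 = 1/22; threaded value p + q = 23; m = 18318; 18318 = 2 * 3 * 43 * 71; sigma = (1 + 2) * (1 + 3) * (1 + 43) * (1 + 71) = 3 * 4 * 44 * 72 = 38016; answer 38016
Part 4: R3 = 38016; d = -34; f(2) = -2*(-32) - 2*(-34) = 132; iterating: f(2)=132, f(3)=-200, f(4)=136, f(5)=128, f(6)=-528, f(7)=800, f(8)=-544, f(9)=-512, f(10)=2112, f(11)=-3200, f(12)=2176, f(13)=2048, f(14)=-8448, f(15)=12800; answer 12800

12800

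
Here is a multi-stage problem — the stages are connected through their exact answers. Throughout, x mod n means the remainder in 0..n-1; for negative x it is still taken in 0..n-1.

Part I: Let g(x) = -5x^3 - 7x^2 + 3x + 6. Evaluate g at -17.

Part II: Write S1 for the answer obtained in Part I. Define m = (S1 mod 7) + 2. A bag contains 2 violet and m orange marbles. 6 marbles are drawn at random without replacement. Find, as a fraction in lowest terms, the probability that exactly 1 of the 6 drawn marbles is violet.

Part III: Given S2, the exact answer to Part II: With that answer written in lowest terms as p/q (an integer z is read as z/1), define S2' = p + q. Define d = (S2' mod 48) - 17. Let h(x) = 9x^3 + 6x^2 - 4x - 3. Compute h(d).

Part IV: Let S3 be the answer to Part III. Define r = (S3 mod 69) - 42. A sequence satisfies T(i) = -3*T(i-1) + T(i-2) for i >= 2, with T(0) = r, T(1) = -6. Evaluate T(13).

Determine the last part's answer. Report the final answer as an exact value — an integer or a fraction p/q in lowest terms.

Part I: -5*(-17)^3 - 7*(-17)^2 + 3*(-17)^1 + 6 = (24565) + (-2023) + (-51) + (6) = 22497; answer 22497
Part II: S1 = 22497; m = 8; total draws C(10,6) = 210; favorable C(2,1)*C(8,5) = 112; P = 8/15; answer 8/15
Part III: S2 = 8/15; threaded value p + q = 23; d = 6; 9*(6)^3 + 6*(6)^2 - 4*(6)^1 - 3 = (1944) + (216) + (-24) + (-3) = 2133; answer 2133
Part IV: S3 = 2133; r = 21; T(2) = -3*(-6) + 1*(21) = 39; iterating: T(2)=39, T(3)=-123, T(4)=408, T(5)=-1347, T(6)=4449, T(7)=-14694, T(8)=48531, T(9)=-160287, T(10)=529392, T(11)=-1748463, T(12)=5774781, T(13)=-19072806; answer -19072806

-19072806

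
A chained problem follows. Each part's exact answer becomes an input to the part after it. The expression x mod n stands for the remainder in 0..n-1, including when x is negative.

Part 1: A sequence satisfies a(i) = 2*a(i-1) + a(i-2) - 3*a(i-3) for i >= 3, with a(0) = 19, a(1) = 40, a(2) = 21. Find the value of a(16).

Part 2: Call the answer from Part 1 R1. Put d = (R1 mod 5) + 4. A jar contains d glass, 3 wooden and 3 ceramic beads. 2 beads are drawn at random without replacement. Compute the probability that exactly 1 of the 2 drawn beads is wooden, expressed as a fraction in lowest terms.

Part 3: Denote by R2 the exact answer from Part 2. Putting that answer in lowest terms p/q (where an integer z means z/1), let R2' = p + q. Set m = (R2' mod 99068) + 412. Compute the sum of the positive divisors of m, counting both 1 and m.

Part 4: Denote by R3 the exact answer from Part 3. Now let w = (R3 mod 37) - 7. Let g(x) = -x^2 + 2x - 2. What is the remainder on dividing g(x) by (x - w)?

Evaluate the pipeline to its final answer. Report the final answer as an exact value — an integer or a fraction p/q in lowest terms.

Part 1: a(3) = 2*(21) + 1*(40) - 3*(19) = 25; iterating: a(3)=25, a(4)=-49, a(5)=-136, a(6)=-396, a(7)=-781, a(8)=-1550, a(9)=-2693, a(10)=-4593, a(11)=-7229, a(12)=-10972, a(13)=-15394, a(14)=-20073, a(15)=-22624, a(16)=-19139; answer -19139
Part 2: R1 = -19139; d = 5; total draws C(11,2) = 55; favorable C(3,1)*C(8,1) = 24; P = 24/55; answer 24/55
Part 3: R2 = 24/55; threaded value p + q = 79; m = 491; 491 is prime, so its only divisors are 1 and 491; sigma = 1 + 491 = 492; answer 492
Part 4: R3 = 492; w = 4; remainder = value at the root: -1*(4)^2 + 2*(4)^1 - 2 = (-16) + (8) + (-2) = -10; answer -10

-10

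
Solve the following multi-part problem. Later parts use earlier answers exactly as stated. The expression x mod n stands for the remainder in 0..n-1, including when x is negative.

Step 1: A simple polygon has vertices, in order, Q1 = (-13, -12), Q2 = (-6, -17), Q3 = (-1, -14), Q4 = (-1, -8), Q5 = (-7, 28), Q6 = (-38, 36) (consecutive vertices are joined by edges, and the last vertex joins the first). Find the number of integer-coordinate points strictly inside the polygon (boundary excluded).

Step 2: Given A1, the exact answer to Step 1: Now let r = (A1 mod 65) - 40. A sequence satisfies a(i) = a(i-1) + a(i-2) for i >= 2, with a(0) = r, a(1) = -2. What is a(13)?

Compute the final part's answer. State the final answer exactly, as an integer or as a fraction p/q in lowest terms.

-4210

Step 1: cross terms: (-13*-17 - -6*-12)=149, (-6*-14 - -1*-17)=67, (-1*-8 - -1*-14)=-6, (-1*28 - -7*-8)=-84, (-7*36 - -38*28)=812, (-38*-12 - -13*36)=924; twice the area = |1862| = 1862; area = 931; boundary points = 1 + 1 + 6 + 6 + 1 + 1 = 16; strictly interior points = area - boundary/2 + 1 = 924; answer 924
Step 2: A1 = 924; r = -26; a(2) = 1*(-2) + 1*(-26) = -28; iterating: a(2)=-28, a(3)=-30, a(4)=-58, a(5)=-88, a(6)=-146, a(7)=-234, a(8)=-380, a(9)=-614, a(10)=-994, a(11)=-1608, a(12)=-2602, a(13)=-4210; answer -4210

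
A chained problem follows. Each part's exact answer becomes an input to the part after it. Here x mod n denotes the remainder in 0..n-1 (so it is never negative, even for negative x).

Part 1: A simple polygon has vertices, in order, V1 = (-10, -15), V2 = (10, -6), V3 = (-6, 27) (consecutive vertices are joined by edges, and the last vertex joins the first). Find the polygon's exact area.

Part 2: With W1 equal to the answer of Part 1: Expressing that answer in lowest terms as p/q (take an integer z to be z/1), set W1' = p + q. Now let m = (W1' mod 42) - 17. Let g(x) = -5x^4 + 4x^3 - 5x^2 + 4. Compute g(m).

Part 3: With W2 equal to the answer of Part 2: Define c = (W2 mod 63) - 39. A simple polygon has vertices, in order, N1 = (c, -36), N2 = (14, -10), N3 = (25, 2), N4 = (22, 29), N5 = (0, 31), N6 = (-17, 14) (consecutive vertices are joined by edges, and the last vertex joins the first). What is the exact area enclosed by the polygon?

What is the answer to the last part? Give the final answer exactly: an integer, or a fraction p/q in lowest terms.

Part 1: cross terms: (-10*-6 - 10*-15)=210, (10*27 - -6*-6)=234, (-6*-15 - -10*27)=360; twice the area = |804| = 804; area = 402; answer 402
Part 2: W1 = 402; threaded value p + q = 403; m = 8; -5*(8)^4 + 4*(8)^3 - 5*(8)^2 + 4 = (-20480) + (2048) + (-320) + (4) = -18748; answer -18748
Part 3: W2 = -18748; c = -13; cross terms: (-13*-10 - 14*-36)=634, (14*2 - 25*-10)=278, (25*29 - 22*2)=681, (22*31 - 0*29)=682, (0*14 - -17*31)=527, (-17*-36 - -13*14)=794; twice the area = |3596| = 3596; area = 1798; answer 1798

1798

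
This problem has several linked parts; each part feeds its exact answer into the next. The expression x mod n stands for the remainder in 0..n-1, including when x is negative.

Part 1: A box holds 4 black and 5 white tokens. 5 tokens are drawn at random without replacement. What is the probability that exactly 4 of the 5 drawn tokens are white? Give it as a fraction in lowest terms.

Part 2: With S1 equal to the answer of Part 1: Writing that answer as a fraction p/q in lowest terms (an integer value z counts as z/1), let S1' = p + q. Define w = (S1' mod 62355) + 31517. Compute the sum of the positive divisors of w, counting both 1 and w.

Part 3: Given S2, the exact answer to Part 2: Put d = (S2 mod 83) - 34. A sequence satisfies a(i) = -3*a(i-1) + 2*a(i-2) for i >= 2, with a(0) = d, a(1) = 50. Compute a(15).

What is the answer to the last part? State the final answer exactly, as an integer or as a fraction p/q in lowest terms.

Part 1: total draws C(9,5) = 126; favorable C(5,4)*C(4,1) = 20; P = 10/63; answer 10/63
Part 2: S1 = 10/63; threaded value p + q = 73; w = 31590; 31590 = 2 * 3^5 * 5 * 13; sigma = (1 + 2) * (1 + 3 + 9 + 27 + 81 + 243) * (1 + 5) * (1 + 13) = 3 * 364 * 6 * 14 = 91728; answer 91728
Part 3: S2 = 91728; d = -21; a(2) = -3*(50) + 2*(-21) = -192; iterating: a(2)=-192, a(3)=676, a(4)=-2412, a(5)=8588, a(6)=-30588, a(7)=108940, a(8)=-387996, a(9)=1381868, a(10)=-4921596, a(11)=17528524, a(12)=-62428764, a(13)=222343340, a(14)=-791887548, a(15)=2820349324; answer 2820349324

2820349324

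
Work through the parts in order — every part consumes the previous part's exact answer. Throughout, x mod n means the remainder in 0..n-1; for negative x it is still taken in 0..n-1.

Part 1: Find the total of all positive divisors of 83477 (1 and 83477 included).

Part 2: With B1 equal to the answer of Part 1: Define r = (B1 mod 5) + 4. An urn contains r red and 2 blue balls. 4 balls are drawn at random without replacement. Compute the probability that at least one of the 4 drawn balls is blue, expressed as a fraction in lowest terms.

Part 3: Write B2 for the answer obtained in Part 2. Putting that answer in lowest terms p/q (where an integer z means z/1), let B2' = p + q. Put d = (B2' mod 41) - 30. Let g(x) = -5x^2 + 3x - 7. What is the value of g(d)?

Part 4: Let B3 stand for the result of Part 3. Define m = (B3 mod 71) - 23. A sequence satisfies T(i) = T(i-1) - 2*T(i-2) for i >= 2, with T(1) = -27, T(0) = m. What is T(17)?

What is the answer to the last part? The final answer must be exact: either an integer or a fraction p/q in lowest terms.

Part 1: 83477 is prime, so its only divisors are 1 and 83477; sigma = 1 + 83477 = 83478; answer 83478
Part 2: B1 = 83478; r = 7; total draws C(9,4) = 126; complement C(7,4) = 35; favorable 126 - 35 = 91; P = 13/18; answer 13/18
Part 3: B2 = 13/18; threaded value p + q = 31; d = 1; -5*(1)^2 + 3*(1)^1 - 7 = (-5) + (3) + (-7) = -9; answer -9
Part 4: B3 = -9; m = 39; T(2) = 1*(-27) - 2*(39) = -105; iterating: T(2)=-105, T(3)=-51, T(4)=159, T(5)=261, T(6)=-57, T(7)=-579, T(8)=-465, T(9)=693, T(10)=1623, T(11)=237, T(12)=-3009, T(13)=-3483, T(14)=2535, T(15)=9501, T(16)=4431, T(17)=-14571; answer -14571

-14571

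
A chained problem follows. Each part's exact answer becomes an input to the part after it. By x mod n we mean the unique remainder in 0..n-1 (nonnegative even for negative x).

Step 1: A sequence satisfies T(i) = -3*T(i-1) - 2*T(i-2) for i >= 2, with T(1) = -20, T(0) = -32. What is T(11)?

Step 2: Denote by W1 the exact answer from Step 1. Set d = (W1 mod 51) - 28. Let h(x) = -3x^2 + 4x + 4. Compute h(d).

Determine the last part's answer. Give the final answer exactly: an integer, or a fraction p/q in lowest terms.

-35

Step 1: T(2) = -3*(-20) - 2*(-32) = 124; iterating: T(2)=124, T(3)=-332, T(4)=748, T(5)=-1580, T(6)=3244, T(7)=-6572, T(8)=13228, T(9)=-26540, T(10)=53164, T(11)=-106412; answer -106412
Step 2: W1 = -106412; d = -3; -3*(-3)^2 + 4*(-3)^1 + 4 = (-27) + (-12) + (4) = -35; answer -35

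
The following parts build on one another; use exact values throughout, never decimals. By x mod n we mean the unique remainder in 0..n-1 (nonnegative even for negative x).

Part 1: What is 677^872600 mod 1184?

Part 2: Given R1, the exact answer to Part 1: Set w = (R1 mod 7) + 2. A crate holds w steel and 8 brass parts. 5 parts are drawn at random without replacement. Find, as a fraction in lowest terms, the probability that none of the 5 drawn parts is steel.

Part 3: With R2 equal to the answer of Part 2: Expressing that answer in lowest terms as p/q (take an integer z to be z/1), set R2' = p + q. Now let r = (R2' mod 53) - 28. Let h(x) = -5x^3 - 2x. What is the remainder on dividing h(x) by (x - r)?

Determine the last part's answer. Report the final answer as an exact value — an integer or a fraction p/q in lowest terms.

Part 1: squarings mod 1184: 677^1=677, 677^2=121, 677^4=433, 677^8=417, 677^16=1025, 677^32=417, 677^64=1025, 677^128=417, 677^256=1025, 677^512=417, 677^1024=1025, 677^2048=417, 677^4096=1025, 677^8192=417, 677^16384=1025, 677^32768=417, 677^65536=1025, 677^131072=417, 677^262144=1025, 677^524288=417; 677^872600 = 677^8 * 677^16 * 677^128 * 677^4096 * 677^16384 * 677^65536 * 677^262144 * 677^524288 = 417 (mod 1184); answer 417
Part 2: R1 = 417; w = 6; total draws C(14,5) = 2002; favorable C(8,5) = 56; P = 4/143; answer 4/143
Part 3: R2 = 4/143; threaded value p + q = 147; r = 13; remainder = value at the root: -5*(13)^3 - 2*(13)^1 = (-10985) + (-26) = -11011; answer -11011

-11011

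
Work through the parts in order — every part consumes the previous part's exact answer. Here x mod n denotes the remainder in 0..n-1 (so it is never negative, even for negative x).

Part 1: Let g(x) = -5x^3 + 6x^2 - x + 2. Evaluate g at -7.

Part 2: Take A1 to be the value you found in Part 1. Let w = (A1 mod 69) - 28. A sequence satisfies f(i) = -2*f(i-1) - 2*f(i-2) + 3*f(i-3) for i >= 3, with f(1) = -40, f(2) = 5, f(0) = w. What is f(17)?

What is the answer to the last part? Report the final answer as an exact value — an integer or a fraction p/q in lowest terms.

-1041811

Part 1: -5*(-7)^3 + 6*(-7)^2 - 1*(-7)^1 + 2 = (1715) + (294) + (7) + (2) = 2018; answer 2018
Part 2: A1 = 2018; w = -11; f(3) = -2*(5) - 2*(-40) + 3*(-11) = 37; iterating: f(3)=37, f(4)=-204, f(5)=349, f(6)=-179, f(7)=-952, f(8)=3309, f(9)=-5251, f(10)=1028, f(11)=18373, f(12)=-54555, f(13)=75448, f(14)=13333, f(15)=-341227, f(16)=882132, f(17)=-1041811; answer -1041811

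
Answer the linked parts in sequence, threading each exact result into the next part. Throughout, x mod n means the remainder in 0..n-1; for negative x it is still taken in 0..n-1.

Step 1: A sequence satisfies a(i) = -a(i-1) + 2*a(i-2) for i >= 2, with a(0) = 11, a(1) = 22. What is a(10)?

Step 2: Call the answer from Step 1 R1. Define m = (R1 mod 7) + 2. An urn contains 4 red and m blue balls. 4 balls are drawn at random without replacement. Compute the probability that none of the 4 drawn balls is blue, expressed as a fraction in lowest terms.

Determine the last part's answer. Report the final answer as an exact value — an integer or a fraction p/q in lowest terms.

Step 1: a(2) = -1*(22) + 2*(11) = 0; iterating: a(2)=0, a(3)=44, a(4)=-44, a(5)=132, a(6)=-220, a(7)=484, a(8)=-924, a(9)=1892, a(10)=-3740; answer -3740
Step 2: R1 = -3740; m = 7; total draws C(11,4) = 330; favorable C(4,4) = 1; P = 1/330; answer 1/330

1/330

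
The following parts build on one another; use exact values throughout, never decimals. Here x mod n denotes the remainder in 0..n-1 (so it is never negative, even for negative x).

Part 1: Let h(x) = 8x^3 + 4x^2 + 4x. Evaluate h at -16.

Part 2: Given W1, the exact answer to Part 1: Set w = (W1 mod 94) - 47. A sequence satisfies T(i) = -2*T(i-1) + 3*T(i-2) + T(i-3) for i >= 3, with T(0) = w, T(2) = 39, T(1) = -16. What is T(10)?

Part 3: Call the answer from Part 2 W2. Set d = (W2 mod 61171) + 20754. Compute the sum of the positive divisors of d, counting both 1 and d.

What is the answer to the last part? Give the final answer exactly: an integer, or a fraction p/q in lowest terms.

101088

Part 1: 8*(-16)^3 + 4*(-16)^2 + 4*(-16)^1 = (-32768) + (1024) + (-64) = -31808; answer -31808
Part 2: W1 = -31808; w = 11; T(3) = -2*(39) + 3*(-16) + 1*(11) = -115; iterating: T(3)=-115, T(4)=331, T(5)=-968, T(6)=2814, T(7)=-8201, T(8)=23876, T(9)=-69541, T(10)=202509; answer 202509
Part 3: W2 = 202509; d = 39750; 39750 = 2 * 3 * 5^3 * 53; sigma = (1 + 2) * (1 + 3) * (1 + 5 + 25 + 125) * (1 + 53) = 3 * 4 * 156 * 54 = 101088; answer 101088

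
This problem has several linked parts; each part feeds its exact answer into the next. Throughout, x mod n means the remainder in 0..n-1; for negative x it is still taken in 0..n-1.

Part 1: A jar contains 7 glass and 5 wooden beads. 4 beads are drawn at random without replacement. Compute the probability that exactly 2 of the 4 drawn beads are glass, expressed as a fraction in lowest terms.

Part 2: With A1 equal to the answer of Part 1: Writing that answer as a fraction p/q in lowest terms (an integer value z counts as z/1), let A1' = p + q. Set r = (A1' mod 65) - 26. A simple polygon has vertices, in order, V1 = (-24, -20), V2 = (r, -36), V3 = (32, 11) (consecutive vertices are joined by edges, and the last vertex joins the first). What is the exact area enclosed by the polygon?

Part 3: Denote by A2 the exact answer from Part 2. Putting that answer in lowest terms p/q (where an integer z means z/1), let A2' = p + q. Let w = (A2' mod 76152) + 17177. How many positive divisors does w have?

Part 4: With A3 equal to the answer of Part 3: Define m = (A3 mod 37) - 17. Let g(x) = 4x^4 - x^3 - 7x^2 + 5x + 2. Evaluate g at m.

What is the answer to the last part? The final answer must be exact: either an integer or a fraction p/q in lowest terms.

Part 1: total draws C(12,4) = 495; favorable C(7,2)*C(5,2) = 210; P = 14/33; answer 14/33
Part 2: A1 = 14/33; threaded value p + q = 47; r = 21; cross terms: (-24*-36 - 21*-20)=1284, (21*11 - 32*-36)=1383, (32*-20 - -24*11)=-376; twice the area = |2291| = 2291; area = 2291/2; answer 2291/2
Part 3: A2 = 2291/2; threaded value p + q = 2293; w = 19470; 19470 = 2 * 3 * 5 * 11 * 59; number of divisors = (1+1) * (1+1) * (1+1) * (1+1) * (1+1) = 32; answer 32
Part 4: A3 = 32; m = 15; 4*(15)^4 - 1*(15)^3 - 7*(15)^2 + 5*(15)^1 + 2 = (202500) + (-3375) + (-1575) + (75) + (2) = 197627; answer 197627

197627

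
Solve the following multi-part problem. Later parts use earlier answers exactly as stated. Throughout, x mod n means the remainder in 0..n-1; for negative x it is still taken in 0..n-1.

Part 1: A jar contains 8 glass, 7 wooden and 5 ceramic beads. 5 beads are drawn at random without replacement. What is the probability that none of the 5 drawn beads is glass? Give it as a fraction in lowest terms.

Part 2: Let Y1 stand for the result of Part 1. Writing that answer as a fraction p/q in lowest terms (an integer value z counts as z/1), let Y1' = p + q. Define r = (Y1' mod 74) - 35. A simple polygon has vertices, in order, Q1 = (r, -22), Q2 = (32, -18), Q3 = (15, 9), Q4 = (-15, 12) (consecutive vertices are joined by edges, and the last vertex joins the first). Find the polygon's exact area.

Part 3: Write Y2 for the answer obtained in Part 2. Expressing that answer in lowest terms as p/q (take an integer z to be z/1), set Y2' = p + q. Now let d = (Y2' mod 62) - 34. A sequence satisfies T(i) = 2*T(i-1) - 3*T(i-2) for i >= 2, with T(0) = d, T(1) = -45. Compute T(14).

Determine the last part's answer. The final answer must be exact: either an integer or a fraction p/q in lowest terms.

-53061

Part 1: total draws C(20,5) = 15504; favorable C(12,5) = 792; P = 33/646; answer 33/646
Part 2: Y1 = 33/646; threaded value p + q = 679; r = -22; cross terms: (-22*-18 - 32*-22)=1100, (32*9 - 15*-18)=558, (15*12 - -15*9)=315, (-15*-22 - -22*12)=594; twice the area = |2567| = 2567; area = 2567/2; answer 2567/2
Part 3: Y2 = 2567/2; threaded value p + q = 2569; d = -7; T(2) = 2*(-45) - 3*(-7) = -69; iterating: T(2)=-69, T(3)=-3, T(4)=201, T(5)=411, T(6)=219, T(7)=-795, T(8)=-2247, T(9)=-2109, T(10)=2523, T(11)=11373, T(12)=15177, T(13)=-3765, T(14)=-53061; answer -53061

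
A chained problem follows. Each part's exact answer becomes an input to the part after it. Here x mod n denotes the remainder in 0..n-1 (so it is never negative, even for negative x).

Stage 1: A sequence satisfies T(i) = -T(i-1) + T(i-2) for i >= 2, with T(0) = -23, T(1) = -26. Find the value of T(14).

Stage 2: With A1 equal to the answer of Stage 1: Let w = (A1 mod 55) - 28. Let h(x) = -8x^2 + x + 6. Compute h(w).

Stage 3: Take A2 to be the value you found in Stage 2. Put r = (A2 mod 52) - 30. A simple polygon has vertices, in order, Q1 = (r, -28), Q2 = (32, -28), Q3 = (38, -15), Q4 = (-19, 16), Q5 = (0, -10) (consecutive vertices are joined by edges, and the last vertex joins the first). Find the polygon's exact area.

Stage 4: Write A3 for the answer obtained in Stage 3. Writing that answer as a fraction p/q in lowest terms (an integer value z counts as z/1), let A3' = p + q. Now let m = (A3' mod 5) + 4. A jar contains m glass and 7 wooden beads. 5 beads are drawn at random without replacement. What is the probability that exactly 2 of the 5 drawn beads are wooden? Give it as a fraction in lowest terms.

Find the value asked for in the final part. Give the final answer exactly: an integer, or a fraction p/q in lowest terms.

140/429

Stage 1: T(2) = -1*(-26) + 1*(-23) = 3; iterating: T(2)=3, T(3)=-29, T(4)=32, T(5)=-61, T(6)=93, T(7)=-154, T(8)=247, T(9)=-401, T(10)=648, T(11)=-1049, T(12)=1697, T(13)=-2746, T(14)=4443; answer 4443
Stage 2: A1 = 4443; w = 15; -8*(15)^2 + 1*(15)^1 + 6 = (-1800) + (15) + (6) = -1779; answer -1779
Stage 3: A2 = -1779; r = 11; cross terms: (11*-28 - 32*-28)=588, (32*-15 - 38*-28)=584, (38*16 - -19*-15)=323, (-19*-10 - 0*16)=190, (0*-28 - 11*-10)=110; twice the area = |1795| = 1795; area = 1795/2; answer 1795/2
Stage 4: A3 = 1795/2; threaded value p + q = 1797; m = 6; total draws C(13,5) = 1287; favorable C(7,2)*C(6,3) = 420; P = 140/429; answer 140/429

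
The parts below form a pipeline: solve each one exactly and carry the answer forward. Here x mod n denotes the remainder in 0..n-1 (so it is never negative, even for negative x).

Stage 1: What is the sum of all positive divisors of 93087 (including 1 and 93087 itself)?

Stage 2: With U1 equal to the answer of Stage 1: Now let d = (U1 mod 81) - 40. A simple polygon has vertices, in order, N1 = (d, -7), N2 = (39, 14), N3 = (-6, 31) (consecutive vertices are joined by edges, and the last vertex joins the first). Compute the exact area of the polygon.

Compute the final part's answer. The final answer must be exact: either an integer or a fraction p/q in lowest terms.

1042

Stage 1: 93087 = 3^2 * 10343; sigma = (1 + 3 + 9) * (1 + 10343) = 13 * 10344 = 134472; answer 134472
Stage 2: U1 = 134472; d = -28; cross terms: (-28*14 - 39*-7)=-119, (39*31 - -6*14)=1293, (-6*-7 - -28*31)=910; twice the area = |2084| = 2084; area = 1042; answer 1042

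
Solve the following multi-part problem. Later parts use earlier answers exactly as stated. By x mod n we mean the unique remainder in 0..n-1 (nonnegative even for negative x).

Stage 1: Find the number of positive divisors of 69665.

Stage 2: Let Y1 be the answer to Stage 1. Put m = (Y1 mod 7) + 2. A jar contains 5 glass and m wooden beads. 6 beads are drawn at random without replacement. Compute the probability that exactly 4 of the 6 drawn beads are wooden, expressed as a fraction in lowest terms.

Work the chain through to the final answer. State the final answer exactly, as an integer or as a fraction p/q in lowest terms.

Stage 1: 69665 = 5 * 13933; number of divisors = (1+1) * (1+1) = 4; answer 4
Stage 2: Y1 = 4; m = 6; total draws C(11,6) = 462; favorable C(6,4)*C(5,2) = 150; P = 25/77; answer 25/77

25/77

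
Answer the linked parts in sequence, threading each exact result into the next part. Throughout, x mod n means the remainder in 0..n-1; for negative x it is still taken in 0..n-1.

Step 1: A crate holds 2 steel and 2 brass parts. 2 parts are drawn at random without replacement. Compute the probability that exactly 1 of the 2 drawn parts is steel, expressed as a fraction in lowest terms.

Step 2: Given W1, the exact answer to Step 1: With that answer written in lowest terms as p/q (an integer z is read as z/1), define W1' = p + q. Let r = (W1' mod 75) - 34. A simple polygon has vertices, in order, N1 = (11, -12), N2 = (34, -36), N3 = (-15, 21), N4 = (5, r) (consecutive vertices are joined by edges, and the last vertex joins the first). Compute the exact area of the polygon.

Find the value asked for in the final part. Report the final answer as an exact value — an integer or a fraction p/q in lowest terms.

775/2

Step 1: total draws C(4,2) = 6; favorable C(2,1)*C(2,1) = 4; P = 2/3; answer 2/3
Step 2: W1 = 2/3; threaded value p + q = 5; r = -29; cross terms: (11*-36 - 34*-12)=12, (34*21 - -15*-36)=174, (-15*-29 - 5*21)=330, (5*-12 - 11*-29)=259; twice the area = |775| = 775; area = 775/2; answer 775/2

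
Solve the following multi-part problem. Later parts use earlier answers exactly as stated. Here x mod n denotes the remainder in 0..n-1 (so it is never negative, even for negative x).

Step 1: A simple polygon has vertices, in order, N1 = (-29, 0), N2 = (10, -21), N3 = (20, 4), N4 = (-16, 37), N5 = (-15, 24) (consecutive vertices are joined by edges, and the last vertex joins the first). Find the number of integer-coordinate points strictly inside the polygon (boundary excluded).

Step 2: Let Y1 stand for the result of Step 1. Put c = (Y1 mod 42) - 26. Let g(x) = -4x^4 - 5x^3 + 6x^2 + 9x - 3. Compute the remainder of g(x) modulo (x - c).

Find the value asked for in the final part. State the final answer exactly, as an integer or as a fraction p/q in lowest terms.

-3945

Step 1: cross terms: (-29*-21 - 10*0)=609, (10*4 - 20*-21)=460, (20*37 - -16*4)=804, (-16*24 - -15*37)=171, (-15*0 - -29*24)=696; twice the area = |2740| = 2740; area = 1370; boundary points = 3 + 5 + 3 + 1 + 2 = 14; strictly interior points = area - boundary/2 + 1 = 1364; answer 1364
Step 2: Y1 = 1364; c = -6; remainder = value at the root: -4*(-6)^4 - 5*(-6)^3 + 6*(-6)^2 + 9*(-6)^1 - 3 = (-5184) + (1080) + (216) + (-54) + (-3) = -3945; answer -3945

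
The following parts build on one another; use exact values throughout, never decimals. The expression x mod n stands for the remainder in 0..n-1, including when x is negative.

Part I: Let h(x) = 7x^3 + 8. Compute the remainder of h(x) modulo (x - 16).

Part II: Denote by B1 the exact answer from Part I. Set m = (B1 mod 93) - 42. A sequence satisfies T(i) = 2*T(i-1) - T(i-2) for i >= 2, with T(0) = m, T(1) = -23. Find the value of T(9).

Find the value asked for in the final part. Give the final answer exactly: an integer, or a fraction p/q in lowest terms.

-159

Part I: remainder = value at the root: 7*(16)^3 + 8 = (28672) + (8) = 28680; answer 28680
Part II: B1 = 28680; m = -6; T(2) = 2*(-23) - 1*(-6) = -40; iterating: T(2)=-40, T(3)=-57, T(4)=-74, T(5)=-91, T(6)=-108, T(7)=-125, T(8)=-142, T(9)=-159; answer -159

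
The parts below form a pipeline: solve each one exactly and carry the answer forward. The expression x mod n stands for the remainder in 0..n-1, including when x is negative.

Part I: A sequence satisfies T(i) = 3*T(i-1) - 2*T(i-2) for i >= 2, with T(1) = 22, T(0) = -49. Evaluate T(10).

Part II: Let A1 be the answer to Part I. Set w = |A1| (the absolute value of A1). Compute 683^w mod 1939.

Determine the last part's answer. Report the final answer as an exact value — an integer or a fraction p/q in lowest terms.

Part I: T(2) = 3*(22) - 2*(-49) = 164; iterating: T(2)=164, T(3)=448, T(4)=1016, T(5)=2152, T(6)=4424, T(7)=8968, T(8)=18056, T(9)=36232, T(10)=72584; answer 72584
Part II: A1 = 72584; w = 72584; squarings mod 1939: 683^1=683, 683^2=1129, 683^4=718, 683^8=1689, 683^16=452, 683^32=709, 683^64=480, 683^128=1598, 683^256=1880, 683^512=1542, 683^1024=550, 683^2048=16, 683^4096=256, 683^8192=1549, 683^16384=858, 683^32768=1283, 683^65536=1817; 683^72584 = 683^8 * 683^128 * 683^256 * 683^512 * 683^2048 * 683^4096 * 683^65536 = 478 (mod 1939); answer 478

478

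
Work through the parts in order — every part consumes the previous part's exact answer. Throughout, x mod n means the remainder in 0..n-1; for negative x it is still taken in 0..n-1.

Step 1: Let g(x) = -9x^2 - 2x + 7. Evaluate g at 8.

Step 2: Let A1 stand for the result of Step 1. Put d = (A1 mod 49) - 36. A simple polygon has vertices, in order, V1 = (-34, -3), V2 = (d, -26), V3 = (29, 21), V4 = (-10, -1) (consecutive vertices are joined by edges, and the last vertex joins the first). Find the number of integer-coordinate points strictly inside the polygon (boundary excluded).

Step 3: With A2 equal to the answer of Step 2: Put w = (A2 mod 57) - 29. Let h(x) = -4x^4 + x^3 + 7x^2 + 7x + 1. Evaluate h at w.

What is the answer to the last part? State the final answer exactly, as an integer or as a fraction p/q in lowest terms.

-1542324

Step 1: -9*(8)^2 - 2*(8)^1 + 7 = (-576) + (-16) + (7) = -585; answer -585
Step 2: A1 = -585; d = -33; cross terms: (-34*-26 - -33*-3)=785, (-33*21 - 29*-26)=61, (29*-1 - -10*21)=181, (-10*-3 - -34*-1)=-4; twice the area = |1023| = 1023; area = 1023/2; boundary points = 1 + 1 + 1 + 2 = 5; strictly interior points = area - boundary/2 + 1 = 510; answer 510
Step 3: A2 = 510; w = 25; -4*(25)^4 + 1*(25)^3 + 7*(25)^2 + 7*(25)^1 + 1 = (-1562500) + (15625) + (4375) + (175) + (1) = -1542324; answer -1542324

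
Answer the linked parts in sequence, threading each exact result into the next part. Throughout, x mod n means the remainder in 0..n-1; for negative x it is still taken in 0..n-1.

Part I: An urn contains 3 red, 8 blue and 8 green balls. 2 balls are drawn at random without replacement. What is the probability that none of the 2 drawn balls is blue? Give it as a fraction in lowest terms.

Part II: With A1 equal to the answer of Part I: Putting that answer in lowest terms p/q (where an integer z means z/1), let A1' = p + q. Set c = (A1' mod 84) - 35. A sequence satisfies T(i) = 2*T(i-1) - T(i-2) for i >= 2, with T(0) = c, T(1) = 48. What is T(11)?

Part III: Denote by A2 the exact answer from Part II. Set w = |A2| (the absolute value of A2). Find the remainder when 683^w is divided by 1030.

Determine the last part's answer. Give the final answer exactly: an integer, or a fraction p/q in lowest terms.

779

Part I: total draws C(19,2) = 171; favorable C(11,2) = 55; P = 55/171; answer 55/171
Part II: A1 = 55/171; threaded value p + q = 226; c = 23; T(2) = 2*(48) - 1*(23) = 73; iterating: T(2)=73, T(3)=98, T(4)=123, T(5)=148, T(6)=173, T(7)=198, T(8)=223, T(9)=248, T(10)=273, T(11)=298; answer 298
Part III: A2 = 298; w = 298; squarings mod 1030: 683^1=683, 683^2=929, 683^4=931, 683^8=531, 683^16=771, 683^32=131, 683^64=681, 683^128=261, 683^256=141; 683^298 = 683^2 * 683^8 * 683^32 * 683^256 = 779 (mod 1030); answer 779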